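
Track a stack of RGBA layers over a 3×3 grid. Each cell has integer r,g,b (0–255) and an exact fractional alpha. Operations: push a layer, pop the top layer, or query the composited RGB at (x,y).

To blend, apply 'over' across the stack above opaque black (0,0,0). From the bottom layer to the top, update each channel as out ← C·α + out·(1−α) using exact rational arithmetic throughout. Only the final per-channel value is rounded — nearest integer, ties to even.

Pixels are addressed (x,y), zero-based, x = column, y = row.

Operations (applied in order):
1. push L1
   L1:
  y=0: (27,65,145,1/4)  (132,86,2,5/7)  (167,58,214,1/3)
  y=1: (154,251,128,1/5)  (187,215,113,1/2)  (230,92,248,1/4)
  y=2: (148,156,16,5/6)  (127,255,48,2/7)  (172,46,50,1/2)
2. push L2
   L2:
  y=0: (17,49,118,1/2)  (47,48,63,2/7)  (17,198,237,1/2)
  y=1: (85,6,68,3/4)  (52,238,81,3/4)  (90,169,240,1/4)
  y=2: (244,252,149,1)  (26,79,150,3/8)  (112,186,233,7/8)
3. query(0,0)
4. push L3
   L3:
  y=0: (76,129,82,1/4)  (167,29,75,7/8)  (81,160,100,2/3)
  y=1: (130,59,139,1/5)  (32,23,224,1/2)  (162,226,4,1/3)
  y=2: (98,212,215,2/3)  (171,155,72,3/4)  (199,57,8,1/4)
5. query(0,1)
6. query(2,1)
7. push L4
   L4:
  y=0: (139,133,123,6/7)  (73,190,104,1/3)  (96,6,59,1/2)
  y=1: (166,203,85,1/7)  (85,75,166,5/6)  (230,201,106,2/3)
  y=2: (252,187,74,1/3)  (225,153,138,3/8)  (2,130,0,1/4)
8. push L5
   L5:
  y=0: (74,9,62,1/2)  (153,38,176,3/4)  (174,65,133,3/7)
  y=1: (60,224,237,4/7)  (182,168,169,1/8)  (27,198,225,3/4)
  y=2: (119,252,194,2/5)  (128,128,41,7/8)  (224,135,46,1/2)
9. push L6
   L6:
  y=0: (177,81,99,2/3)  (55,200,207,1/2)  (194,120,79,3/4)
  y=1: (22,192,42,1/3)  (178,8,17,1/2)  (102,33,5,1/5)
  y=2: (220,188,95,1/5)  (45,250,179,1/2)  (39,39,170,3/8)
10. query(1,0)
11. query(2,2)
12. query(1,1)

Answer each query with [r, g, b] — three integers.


at x=0,y=0 over L1,L2:
+L1 (α=1/4) → [27/4, 65/4, 145/4]
+L2 (α=1/2) → [95/8, 261/8, 617/8]
→ [12, 33, 77]

at x=0,y=1 over L1,L2,L3:
after L1 α=1/5: [154/5, 251/5, 128/5]
after L2 α=3/4: [1429/20, 341/20, 287/5]
after L3 α=1/5: [2079/25, 636/25, 1843/25]
→ [83, 25, 74]

(2,1) stack=L1,L2,L3; from [0,0,0]:
+L1 (α=1/4) → [115/2, 23, 62]
+L2 (α=1/4) → [525/8, 119/2, 213/2]
+L3 (α=1/3) → [391/4, 115, 217/3]
= [98, 115, 72]

at x=1,y=0 over L1,L2,L3,L4,L5,L6:
after L1 α=5/7: [660/7, 430/7, 10/7]
after L2 α=2/7: [3958/49, 2822/49, 932/49]
after L3 α=7/8: [61239/392, 12769/392, 26657/392]
after L4 α=1/3: [75547/588, 50009/588, 47041/588]
after L5 α=3/4: [345439/2352, 117041/2352, 357505/2352]
after L6 α=1/2: [474799/4704, 587441/4704, 844369/4704]
rounded: [101, 125, 180]

at x=2,y=2 over L1,L2,L3,L4,L5,L6:
L1 α=1/2: [86, 23, 25]
L2 α=7/8: [435/4, 1325/8, 207]
L3 α=1/4: [2101/16, 4431/32, 629/4]
L4 α=1/4: [6335/64, 17453/128, 1887/16]
L5 α=1/2: [20671/128, 34733/256, 2623/32]
L6 α=3/8: [118331/1024, 203617/2048, 29435/256]
= [116, 99, 115]

at x=1,y=1 over L1,L2,L3,L4,L5,L6:
after L1 α=1/2: [187/2, 215/2, 113/2]
after L2 α=3/4: [499/8, 1643/8, 599/8]
after L3 α=1/2: [755/16, 1827/16, 2391/16]
after L4 α=5/6: [7555/96, 2609/32, 15671/96]
after L5 α=1/8: [70357/768, 23639/256, 125921/768]
after L6 α=1/2: [207061/1536, 25687/512, 138977/1536]
= [135, 50, 90]


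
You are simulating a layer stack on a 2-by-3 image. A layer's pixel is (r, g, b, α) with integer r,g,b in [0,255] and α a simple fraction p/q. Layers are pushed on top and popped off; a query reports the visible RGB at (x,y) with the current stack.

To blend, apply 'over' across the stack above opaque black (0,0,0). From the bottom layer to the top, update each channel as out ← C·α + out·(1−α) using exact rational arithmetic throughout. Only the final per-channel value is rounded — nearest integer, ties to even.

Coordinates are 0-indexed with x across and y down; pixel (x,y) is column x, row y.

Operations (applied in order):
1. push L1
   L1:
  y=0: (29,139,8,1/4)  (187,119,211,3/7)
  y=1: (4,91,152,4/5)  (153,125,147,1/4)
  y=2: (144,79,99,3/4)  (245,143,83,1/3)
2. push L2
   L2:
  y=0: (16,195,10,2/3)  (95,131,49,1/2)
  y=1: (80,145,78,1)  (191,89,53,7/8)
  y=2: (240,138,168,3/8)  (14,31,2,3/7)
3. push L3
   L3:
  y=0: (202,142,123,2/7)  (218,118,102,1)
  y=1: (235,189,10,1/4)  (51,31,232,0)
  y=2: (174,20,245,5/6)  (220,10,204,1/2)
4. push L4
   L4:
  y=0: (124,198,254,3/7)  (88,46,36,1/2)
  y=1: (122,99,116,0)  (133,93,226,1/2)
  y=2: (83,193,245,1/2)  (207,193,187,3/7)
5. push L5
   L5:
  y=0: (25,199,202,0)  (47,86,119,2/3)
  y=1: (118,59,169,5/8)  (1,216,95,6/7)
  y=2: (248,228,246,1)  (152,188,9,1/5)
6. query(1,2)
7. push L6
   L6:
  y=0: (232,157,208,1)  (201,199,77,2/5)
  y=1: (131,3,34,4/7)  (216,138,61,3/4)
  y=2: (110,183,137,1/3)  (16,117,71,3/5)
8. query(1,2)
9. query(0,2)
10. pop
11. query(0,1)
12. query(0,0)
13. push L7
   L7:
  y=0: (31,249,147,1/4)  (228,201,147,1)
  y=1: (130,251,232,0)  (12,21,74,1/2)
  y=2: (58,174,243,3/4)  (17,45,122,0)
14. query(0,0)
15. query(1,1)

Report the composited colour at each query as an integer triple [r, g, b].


query (1,2) [L1,L2,L3,L4,L5] — begin 0,0,0
L1 α=1/3: [245/3, 143/3, 83/3]
L2 α=3/7: [158/3, 851/21, 50/3]
L3 α=1/2: [409/3, 1061/42, 331/3]
L4 α=3/7: [3499/21, 14281/147, 3007/21]
L5 α=1/5: [17188/105, 16952/147, 12217/105]
= [164, 115, 116]

query (1,2) [L1,L2,L3,L4,L5,L6] — begin 0,0,0
after L1 α=1/3: [245/3, 143/3, 83/3]
after L2 α=3/7: [158/3, 851/21, 50/3]
after L3 α=1/2: [409/3, 1061/42, 331/3]
after L4 α=3/7: [3499/21, 14281/147, 3007/21]
after L5 α=1/5: [17188/105, 16952/147, 12217/105]
after L6 α=3/5: [39416/525, 85501/735, 46799/525]
→ [75, 116, 89]

at x=0,y=2 over L1,L2,L3,L4,L5,L6:
L1 α=3/4: [108, 237/4, 297/4]
L2 α=3/8: [315/2, 2841/32, 3501/32]
L3 α=5/6: [685/4, 6041/192, 42701/192]
L4 α=1/2: [1017/8, 43097/384, 89741/384]
L5 α=1: [248, 228, 246]
L6 α=1/3: [202, 213, 629/3]
= [202, 213, 210]

query (0,1) [L1,L2,L3,L4,L5] — begin 0,0,0
L1 α=4/5: [16/5, 364/5, 608/5]
L2 α=1: [80, 145, 78]
L3 α=1/4: [475/4, 156, 61]
L4 α=0: [475/4, 156, 61]
L5 α=5/8: [3785/32, 763/8, 257/2]
= [118, 95, 128]

(0,0) stack=L1,L2,L3,L4,L5; from [0,0,0]:
L1 α=1/4: [29/4, 139/4, 2]
L2 α=2/3: [157/12, 1699/12, 22/3]
L3 α=2/7: [5633/84, 11903/84, 848/21]
L4 α=3/7: [13445/147, 24377/147, 19394/147]
L5 α=0: [13445/147, 24377/147, 19394/147]
→ [91, 166, 132]

query (0,0) [L1,L2,L3,L4,L5,L7] — begin 0,0,0
+L1 (α=1/4) → [29/4, 139/4, 2]
+L2 (α=2/3) → [157/12, 1699/12, 22/3]
+L3 (α=2/7) → [5633/84, 11903/84, 848/21]
+L4 (α=3/7) → [13445/147, 24377/147, 19394/147]
+L5 (α=0) → [13445/147, 24377/147, 19394/147]
+L7 (α=1/4) → [3741/49, 18289/98, 26597/196]
→ [76, 187, 136]

(1,1) stack=L1,L2,L3,L4,L5,L7; from [0,0,0]:
+L1 (α=1/4) → [153/4, 125/4, 147/4]
+L2 (α=7/8) → [5501/32, 2617/32, 1631/32]
+L3 (α=0) → [5501/32, 2617/32, 1631/32]
+L4 (α=1/2) → [9757/64, 5593/64, 8863/64]
+L5 (α=6/7) → [10141/448, 88537/448, 45343/448]
+L7 (α=1/2) → [15517/896, 97945/896, 78495/896]
= [17, 109, 88]


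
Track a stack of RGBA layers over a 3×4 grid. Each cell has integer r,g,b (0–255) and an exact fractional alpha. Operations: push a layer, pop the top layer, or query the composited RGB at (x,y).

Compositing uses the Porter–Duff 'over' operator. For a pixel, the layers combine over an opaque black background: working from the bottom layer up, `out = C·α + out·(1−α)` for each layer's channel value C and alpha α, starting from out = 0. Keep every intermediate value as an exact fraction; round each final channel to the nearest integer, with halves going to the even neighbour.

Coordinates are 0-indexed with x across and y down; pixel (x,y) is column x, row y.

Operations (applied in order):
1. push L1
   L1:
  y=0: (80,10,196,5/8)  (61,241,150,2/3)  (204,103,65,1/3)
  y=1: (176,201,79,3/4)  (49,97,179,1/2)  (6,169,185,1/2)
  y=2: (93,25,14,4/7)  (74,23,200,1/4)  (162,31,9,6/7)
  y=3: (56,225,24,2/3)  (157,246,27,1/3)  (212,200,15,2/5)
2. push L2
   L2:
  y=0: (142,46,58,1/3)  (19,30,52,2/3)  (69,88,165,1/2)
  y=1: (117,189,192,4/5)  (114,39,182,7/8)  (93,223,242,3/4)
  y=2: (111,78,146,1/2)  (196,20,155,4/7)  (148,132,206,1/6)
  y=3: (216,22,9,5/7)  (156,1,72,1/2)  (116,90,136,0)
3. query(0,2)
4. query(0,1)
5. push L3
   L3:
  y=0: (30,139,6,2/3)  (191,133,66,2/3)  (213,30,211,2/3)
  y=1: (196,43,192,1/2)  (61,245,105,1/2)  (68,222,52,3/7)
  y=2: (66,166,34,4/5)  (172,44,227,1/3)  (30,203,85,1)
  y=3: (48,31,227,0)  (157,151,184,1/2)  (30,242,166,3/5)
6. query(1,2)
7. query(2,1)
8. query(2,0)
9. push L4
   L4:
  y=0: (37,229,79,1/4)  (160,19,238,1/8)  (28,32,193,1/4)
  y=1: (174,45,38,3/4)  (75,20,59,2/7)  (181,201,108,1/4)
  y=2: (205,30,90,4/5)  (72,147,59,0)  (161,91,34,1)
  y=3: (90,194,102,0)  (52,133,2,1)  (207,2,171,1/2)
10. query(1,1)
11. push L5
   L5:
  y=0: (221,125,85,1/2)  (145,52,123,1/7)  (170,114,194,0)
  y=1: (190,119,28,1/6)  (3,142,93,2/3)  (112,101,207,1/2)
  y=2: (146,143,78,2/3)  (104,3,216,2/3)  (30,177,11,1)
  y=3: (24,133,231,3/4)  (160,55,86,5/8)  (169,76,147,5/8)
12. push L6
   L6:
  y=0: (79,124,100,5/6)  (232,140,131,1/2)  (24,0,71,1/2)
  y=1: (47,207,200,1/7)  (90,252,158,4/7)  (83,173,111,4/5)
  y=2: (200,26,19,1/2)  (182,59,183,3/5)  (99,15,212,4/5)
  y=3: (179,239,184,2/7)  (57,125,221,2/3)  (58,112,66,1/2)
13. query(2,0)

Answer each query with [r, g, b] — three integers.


at x=0,y=2 over L1,L2:
after L1 α=4/7: [372/7, 100/7, 8]
after L2 α=1/2: [1149/14, 323/7, 77]
rounded: [82, 46, 77]

query (0,1) [L1,L2] — begin 0,0,0
+L1 (α=3/4) → [132, 603/4, 237/4]
+L2 (α=4/5) → [120, 3627/20, 3309/20]
rounded: [120, 181, 165]

query (1,2) [L1,L2,L3] — begin 0,0,0
+L1 (α=1/4) → [37/2, 23/4, 50]
+L2 (α=4/7) → [1679/14, 389/28, 110]
+L3 (α=1/3) → [961/7, 335/14, 149]
= [137, 24, 149]

query (2,1) [L1,L2,L3] — begin 0,0,0
+L1 (α=1/2) → [3, 169/2, 185/2]
+L2 (α=3/4) → [141/2, 1507/8, 1637/8]
+L3 (α=3/7) → [486/7, 2839/14, 1949/14]
→ [69, 203, 139]

(2,0) stack=L1,L2,L3; from [0,0,0]:
after L1 α=1/3: [68, 103/3, 65/3]
after L2 α=1/2: [137/2, 367/6, 280/3]
after L3 α=2/3: [989/6, 727/18, 1546/9]
→ [165, 40, 172]

(1,1) stack=L1,L2,L3,L4; from [0,0,0]:
+L1 (α=1/2) → [49/2, 97/2, 179/2]
+L2 (α=7/8) → [1645/16, 643/16, 2727/16]
+L3 (α=1/2) → [2621/32, 4563/32, 4407/32]
+L4 (α=2/7) → [17905/224, 24095/224, 25811/224]
→ [80, 108, 115]

(2,0) stack=L1,L2,L3,L4,L5,L6; from [0,0,0]:
+L1 (α=1/3) → [68, 103/3, 65/3]
+L2 (α=1/2) → [137/2, 367/6, 280/3]
+L3 (α=2/3) → [989/6, 727/18, 1546/9]
+L4 (α=1/4) → [1045/8, 919/24, 2125/12]
+L5 (α=0) → [1045/8, 919/24, 2125/12]
+L6 (α=1/2) → [1237/16, 919/48, 2977/24]
rounded: [77, 19, 124]


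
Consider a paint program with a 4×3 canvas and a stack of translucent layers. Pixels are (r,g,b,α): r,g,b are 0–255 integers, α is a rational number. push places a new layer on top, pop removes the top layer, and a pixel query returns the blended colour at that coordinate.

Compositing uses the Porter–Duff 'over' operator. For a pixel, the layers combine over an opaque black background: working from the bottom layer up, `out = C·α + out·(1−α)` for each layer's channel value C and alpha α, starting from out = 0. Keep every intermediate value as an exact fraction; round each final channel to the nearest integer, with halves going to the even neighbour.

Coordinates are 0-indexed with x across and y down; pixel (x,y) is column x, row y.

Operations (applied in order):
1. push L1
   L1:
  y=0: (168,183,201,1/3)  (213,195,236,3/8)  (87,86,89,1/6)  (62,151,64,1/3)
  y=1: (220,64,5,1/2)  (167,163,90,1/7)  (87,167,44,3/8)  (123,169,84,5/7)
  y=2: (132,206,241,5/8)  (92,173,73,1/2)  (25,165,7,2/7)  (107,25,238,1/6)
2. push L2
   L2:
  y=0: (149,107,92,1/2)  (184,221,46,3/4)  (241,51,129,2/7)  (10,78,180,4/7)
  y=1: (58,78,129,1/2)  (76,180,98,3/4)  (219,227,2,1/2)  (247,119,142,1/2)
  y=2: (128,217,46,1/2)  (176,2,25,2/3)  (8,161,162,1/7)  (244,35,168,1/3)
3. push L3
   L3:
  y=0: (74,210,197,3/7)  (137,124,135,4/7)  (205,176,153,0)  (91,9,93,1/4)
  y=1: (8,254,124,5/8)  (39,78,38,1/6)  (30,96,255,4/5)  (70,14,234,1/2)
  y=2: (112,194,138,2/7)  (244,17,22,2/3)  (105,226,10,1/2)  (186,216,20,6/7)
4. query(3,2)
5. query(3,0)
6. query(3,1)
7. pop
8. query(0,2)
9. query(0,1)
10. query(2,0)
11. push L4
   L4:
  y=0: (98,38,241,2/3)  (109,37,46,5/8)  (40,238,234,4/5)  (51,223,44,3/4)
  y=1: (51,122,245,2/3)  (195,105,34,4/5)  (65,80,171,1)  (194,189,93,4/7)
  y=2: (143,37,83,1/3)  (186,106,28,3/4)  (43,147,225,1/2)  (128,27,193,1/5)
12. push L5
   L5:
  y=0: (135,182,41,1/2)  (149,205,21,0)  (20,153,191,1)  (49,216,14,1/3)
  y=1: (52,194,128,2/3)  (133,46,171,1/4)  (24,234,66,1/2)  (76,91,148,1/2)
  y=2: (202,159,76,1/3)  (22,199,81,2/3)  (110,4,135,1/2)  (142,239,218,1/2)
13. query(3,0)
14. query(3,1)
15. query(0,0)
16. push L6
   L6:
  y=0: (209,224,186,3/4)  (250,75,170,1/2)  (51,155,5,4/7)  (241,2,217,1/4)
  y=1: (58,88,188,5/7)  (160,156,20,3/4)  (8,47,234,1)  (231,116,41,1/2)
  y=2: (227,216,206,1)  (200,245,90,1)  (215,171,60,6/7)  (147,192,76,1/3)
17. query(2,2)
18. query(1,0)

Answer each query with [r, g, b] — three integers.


at x=3,y=2 over L1,L2,L3:
after L1 α=1/6: [107/6, 25/6, 119/3]
after L2 α=1/3: [839/9, 130/9, 742/9]
after L3 α=6/7: [10883/63, 11794/63, 1822/63]
rounded: [173, 187, 29]

query (3,0) [L1,L2,L3] — begin 0,0,0
+L1 (α=1/3) → [62/3, 151/3, 64/3]
+L2 (α=4/7) → [102/7, 463/7, 112]
+L3 (α=1/4) → [943/28, 363/7, 429/4]
rounded: [34, 52, 107]

at x=3,y=1 over L1,L2,L3:
L1 α=5/7: [615/7, 845/7, 60]
L2 α=1/2: [1172/7, 839/7, 101]
L3 α=1/2: [831/7, 937/14, 335/2]
= [119, 67, 168]

query (0,2) [L1,L2] — begin 0,0,0
+L1 (α=5/8) → [165/2, 515/4, 1205/8]
+L2 (α=1/2) → [421/4, 1383/8, 1573/16]
rounded: [105, 173, 98]

(0,1) stack=L1,L2; from [0,0,0]:
after L1 α=1/2: [110, 32, 5/2]
after L2 α=1/2: [84, 55, 263/4]
→ [84, 55, 66]

(2,0) stack=L1,L2; from [0,0,0]:
+L1 (α=1/6) → [29/2, 43/3, 89/6]
+L2 (α=2/7) → [1109/14, 521/21, 1993/42]
→ [79, 25, 47]

(3,0) stack=L1,L2,L4,L5; from [0,0,0]:
+L1 (α=1/3) → [62/3, 151/3, 64/3]
+L2 (α=4/7) → [102/7, 463/7, 112]
+L4 (α=3/4) → [1173/28, 2573/14, 61]
+L5 (α=1/3) → [1859/42, 4085/21, 136/3]
→ [44, 195, 45]

(3,1) stack=L1,L2,L4,L5; from [0,0,0]:
+L1 (α=5/7) → [615/7, 845/7, 60]
+L2 (α=1/2) → [1172/7, 839/7, 101]
+L4 (α=4/7) → [8948/49, 7809/49, 675/7]
+L5 (α=1/2) → [6336/49, 6134/49, 1711/14]
= [129, 125, 122]

(0,0) stack=L1,L2,L4,L5; from [0,0,0]:
after L1 α=1/3: [56, 61, 67]
after L2 α=1/2: [205/2, 84, 159/2]
after L4 α=2/3: [199/2, 160/3, 1123/6]
after L5 α=1/2: [469/4, 353/3, 1369/12]
→ [117, 118, 114]

query (2,2) [L1,L2,L4,L5,L6] — begin 0,0,0
+L1 (α=2/7) → [50/7, 330/7, 2]
+L2 (α=1/7) → [356/49, 3107/49, 174/7]
+L4 (α=1/2) → [2463/98, 5155/49, 1749/14]
+L5 (α=1/2) → [13243/196, 5351/98, 3639/28]
+L6 (α=6/7) → [266083/1372, 105899/686, 13719/196]
= [194, 154, 70]

(1,0) stack=L1,L2,L4,L5,L6; from [0,0,0]:
+L1 (α=3/8) → [639/8, 585/8, 177/2]
+L2 (α=3/4) → [5055/32, 5889/32, 453/8]
+L4 (α=5/8) → [32605/256, 23587/256, 3199/64]
+L5 (α=0) → [32605/256, 23587/256, 3199/64]
+L6 (α=1/2) → [96605/512, 42787/512, 14079/128]
= [189, 84, 110]


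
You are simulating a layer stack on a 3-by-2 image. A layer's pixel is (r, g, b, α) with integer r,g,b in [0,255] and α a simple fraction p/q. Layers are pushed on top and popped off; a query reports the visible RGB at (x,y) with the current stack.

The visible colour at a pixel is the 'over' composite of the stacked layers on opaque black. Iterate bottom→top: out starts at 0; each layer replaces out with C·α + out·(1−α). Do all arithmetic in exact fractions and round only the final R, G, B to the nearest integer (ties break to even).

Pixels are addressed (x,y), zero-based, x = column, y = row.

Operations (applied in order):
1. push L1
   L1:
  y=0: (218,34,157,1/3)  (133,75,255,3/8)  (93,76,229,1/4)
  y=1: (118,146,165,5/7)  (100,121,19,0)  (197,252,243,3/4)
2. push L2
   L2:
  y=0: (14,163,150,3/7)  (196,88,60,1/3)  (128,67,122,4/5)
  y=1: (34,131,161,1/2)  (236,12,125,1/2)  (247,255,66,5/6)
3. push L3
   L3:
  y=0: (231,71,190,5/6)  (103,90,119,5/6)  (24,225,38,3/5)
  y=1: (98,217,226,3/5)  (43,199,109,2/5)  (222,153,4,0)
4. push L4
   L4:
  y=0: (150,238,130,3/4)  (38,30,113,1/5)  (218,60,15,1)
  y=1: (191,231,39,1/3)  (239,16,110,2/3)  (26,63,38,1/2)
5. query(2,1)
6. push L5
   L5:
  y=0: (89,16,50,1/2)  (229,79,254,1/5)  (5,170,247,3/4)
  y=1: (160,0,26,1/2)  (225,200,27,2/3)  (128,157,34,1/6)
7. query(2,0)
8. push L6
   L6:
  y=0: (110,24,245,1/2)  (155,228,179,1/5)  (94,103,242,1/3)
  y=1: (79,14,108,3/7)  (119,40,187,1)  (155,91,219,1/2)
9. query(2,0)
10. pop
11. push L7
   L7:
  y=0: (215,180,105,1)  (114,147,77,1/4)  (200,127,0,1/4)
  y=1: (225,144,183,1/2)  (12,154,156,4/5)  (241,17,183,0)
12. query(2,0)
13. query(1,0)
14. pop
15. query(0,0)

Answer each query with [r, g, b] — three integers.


(2,1) stack=L1,L2,L3,L4; from [0,0,0]:
after L1 α=3/4: [591/4, 189, 729/4]
after L2 α=5/6: [5531/24, 244, 683/8]
after L3 α=0: [5531/24, 244, 683/8]
after L4 α=1/2: [6155/48, 307/2, 987/16]
→ [128, 154, 62]

(2,0) stack=L1,L2,L3,L4,L5; from [0,0,0]:
after L1 α=1/4: [93/4, 19, 229/4]
after L2 α=4/5: [2141/20, 287/5, 2181/20]
after L3 α=3/5: [2861/50, 3949/25, 3321/50]
after L4 α=1: [218, 60, 15]
after L5 α=3/4: [233/4, 285/2, 189]
rounded: [58, 142, 189]

query (2,0) [L1,L2,L3,L4,L5,L6] — begin 0,0,0
after L1 α=1/4: [93/4, 19, 229/4]
after L2 α=4/5: [2141/20, 287/5, 2181/20]
after L3 α=3/5: [2861/50, 3949/25, 3321/50]
after L4 α=1: [218, 60, 15]
after L5 α=3/4: [233/4, 285/2, 189]
after L6 α=1/3: [421/6, 388/3, 620/3]
→ [70, 129, 207]

query (2,0) [L1,L2,L3,L4,L5,L7] — begin 0,0,0
+L1 (α=1/4) → [93/4, 19, 229/4]
+L2 (α=4/5) → [2141/20, 287/5, 2181/20]
+L3 (α=3/5) → [2861/50, 3949/25, 3321/50]
+L4 (α=1) → [218, 60, 15]
+L5 (α=3/4) → [233/4, 285/2, 189]
+L7 (α=1/4) → [1499/16, 1109/8, 567/4]
rounded: [94, 139, 142]

at x=1,y=0 over L1,L2,L3,L4,L5,L7:
after L1 α=3/8: [399/8, 225/8, 765/8]
after L2 α=1/3: [1183/12, 577/12, 335/4]
after L3 α=5/6: [7363/72, 5977/72, 905/8]
after L4 α=1/5: [8047/90, 6517/90, 1131/10]
after L5 α=1/5: [26399/225, 16589/225, 3532/25]
after L7 α=1/4: [34949/300, 13807/150, 12521/100]
= [116, 92, 125]

(0,0) stack=L1,L2,L3,L4,L5; from [0,0,0]:
+L1 (α=1/3) → [218/3, 34/3, 157/3]
+L2 (α=3/7) → [998/21, 229/3, 1978/21]
+L3 (α=5/6) → [25253/126, 647/9, 10964/63]
+L4 (α=3/4) → [81953/504, 7073/36, 17767/126]
+L5 (α=1/2) → [126809/1008, 7649/72, 24067/252]
= [126, 106, 96]


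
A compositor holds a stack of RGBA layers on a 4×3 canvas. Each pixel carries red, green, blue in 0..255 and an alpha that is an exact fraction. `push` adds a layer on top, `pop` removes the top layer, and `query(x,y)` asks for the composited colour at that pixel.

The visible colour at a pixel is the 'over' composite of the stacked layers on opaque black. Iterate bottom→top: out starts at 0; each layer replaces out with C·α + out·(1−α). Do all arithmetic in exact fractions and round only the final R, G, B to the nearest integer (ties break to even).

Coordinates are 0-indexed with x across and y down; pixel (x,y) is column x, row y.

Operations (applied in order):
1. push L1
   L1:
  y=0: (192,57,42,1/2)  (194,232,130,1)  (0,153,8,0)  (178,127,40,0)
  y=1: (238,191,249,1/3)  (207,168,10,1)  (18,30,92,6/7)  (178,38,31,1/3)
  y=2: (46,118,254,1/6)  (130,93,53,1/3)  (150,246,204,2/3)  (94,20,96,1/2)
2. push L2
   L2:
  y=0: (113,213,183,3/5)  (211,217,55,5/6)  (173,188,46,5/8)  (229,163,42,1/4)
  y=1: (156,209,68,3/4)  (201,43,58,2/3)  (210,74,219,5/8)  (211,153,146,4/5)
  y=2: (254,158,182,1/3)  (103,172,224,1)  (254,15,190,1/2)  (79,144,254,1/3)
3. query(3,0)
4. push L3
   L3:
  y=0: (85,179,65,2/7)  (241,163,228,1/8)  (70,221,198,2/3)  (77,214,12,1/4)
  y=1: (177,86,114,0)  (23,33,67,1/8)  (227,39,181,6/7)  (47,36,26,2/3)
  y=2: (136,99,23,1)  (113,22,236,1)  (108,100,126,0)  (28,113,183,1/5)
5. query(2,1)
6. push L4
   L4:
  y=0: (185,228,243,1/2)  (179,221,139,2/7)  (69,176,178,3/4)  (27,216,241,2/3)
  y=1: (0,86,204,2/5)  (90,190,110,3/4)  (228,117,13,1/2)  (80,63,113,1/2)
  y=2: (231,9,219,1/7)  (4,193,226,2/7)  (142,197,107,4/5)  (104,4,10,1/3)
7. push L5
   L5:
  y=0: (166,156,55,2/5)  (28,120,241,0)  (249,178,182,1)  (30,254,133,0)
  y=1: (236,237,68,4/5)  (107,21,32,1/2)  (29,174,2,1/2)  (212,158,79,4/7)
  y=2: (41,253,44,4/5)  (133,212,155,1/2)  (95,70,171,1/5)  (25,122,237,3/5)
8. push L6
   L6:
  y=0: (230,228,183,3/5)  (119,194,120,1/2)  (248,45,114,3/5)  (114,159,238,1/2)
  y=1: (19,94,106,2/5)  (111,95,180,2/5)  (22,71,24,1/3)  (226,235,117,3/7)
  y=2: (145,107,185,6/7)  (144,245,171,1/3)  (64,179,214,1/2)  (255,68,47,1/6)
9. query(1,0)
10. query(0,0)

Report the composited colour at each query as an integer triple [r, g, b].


(3,0) stack=L1,L2; from [0,0,0]:
after L1 α=0: [0, 0, 0]
after L2 α=1/4: [229/4, 163/4, 21/2]
rounded: [57, 41, 10]

(2,1) stack=L1,L2,L3; from [0,0,0]:
L1 α=6/7: [108/7, 180/7, 552/7]
L2 α=5/8: [3837/28, 1565/28, 9321/56]
L3 α=6/7: [41973/196, 8117/196, 70137/392]
rounded: [214, 41, 179]

query (1,0) [L1,L2,L3,L4,L5,L6] — begin 0,0,0
L1 α=1: [194, 232, 130]
L2 α=5/6: [1249/6, 439/2, 135/2]
L3 α=1/8: [10189/48, 3399/16, 1401/16]
L4 α=2/7: [68129/336, 24067/112, 11453/112]
L5 α=0: [68129/336, 24067/112, 11453/112]
L6 α=1/2: [108113/672, 45795/224, 24893/224]
→ [161, 204, 111]

(0,0) stack=L1,L2,L3,L4,L5,L6; from [0,0,0]:
after L1 α=1/2: [96, 57/2, 21]
after L2 α=3/5: [531/5, 696/5, 591/5]
after L3 α=2/7: [701/7, 1054/7, 103]
after L4 α=1/2: [998/7, 1325/7, 173]
after L5 α=2/5: [5318/35, 6159/35, 629/5]
after L6 α=3/5: [34786/175, 36258/175, 4003/25]
→ [199, 207, 160]


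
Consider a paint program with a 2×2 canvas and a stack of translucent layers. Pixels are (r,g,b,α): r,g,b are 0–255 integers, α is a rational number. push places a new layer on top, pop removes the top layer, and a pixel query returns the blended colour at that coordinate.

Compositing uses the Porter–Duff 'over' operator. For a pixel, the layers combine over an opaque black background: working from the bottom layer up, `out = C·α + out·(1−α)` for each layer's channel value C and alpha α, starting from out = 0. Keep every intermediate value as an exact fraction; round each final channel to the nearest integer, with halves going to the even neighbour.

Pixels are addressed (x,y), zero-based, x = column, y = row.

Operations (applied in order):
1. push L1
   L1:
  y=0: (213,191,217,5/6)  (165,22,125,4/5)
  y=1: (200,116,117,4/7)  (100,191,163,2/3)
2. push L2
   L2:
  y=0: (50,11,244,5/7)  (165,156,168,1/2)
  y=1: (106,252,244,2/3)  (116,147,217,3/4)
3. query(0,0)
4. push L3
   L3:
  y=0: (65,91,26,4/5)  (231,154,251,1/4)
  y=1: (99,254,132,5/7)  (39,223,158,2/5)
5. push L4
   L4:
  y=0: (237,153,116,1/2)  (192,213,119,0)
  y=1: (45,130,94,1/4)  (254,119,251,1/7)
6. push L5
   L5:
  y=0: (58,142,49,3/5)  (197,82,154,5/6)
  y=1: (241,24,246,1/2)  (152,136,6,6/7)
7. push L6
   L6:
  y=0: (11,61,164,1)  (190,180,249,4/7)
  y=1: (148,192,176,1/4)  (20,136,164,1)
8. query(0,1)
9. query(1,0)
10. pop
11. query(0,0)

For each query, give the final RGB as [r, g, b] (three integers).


(0,0) stack=L1,L2; from [0,0,0]:
L1 α=5/6: [355/2, 955/6, 1085/6]
L2 α=5/7: [605/7, 160/3, 4745/21]
rounded: [86, 53, 226]

at x=0,y=1 over L1,L2,L3,L4,L5,L6:
+L1 (α=4/7) → [800/7, 464/7, 468/7]
+L2 (α=2/3) → [2284/21, 3992/21, 3884/21]
+L3 (α=5/7) → [14963/147, 34654/147, 21628/147]
+L4 (α=1/4) → [4292/49, 10256/49, 13117/98]
+L5 (α=1/2) → [16101/98, 5716/49, 37225/196]
+L6 (α=1/4) → [62807/392, 6639/49, 146171/784]
rounded: [160, 135, 186]

(1,0) stack=L1,L2,L3,L4,L5,L6; from [0,0,0]:
after L1 α=4/5: [132, 88/5, 100]
after L2 α=1/2: [297/2, 434/5, 134]
after L3 α=1/4: [1353/8, 518/5, 653/4]
after L4 α=0: [1353/8, 518/5, 653/4]
after L5 α=5/6: [9233/48, 428/5, 3733/24]
after L6 α=4/7: [21393/112, 4884/35, 11701/56]
rounded: [191, 140, 209]

query (0,0) [L1,L2,L3,L4,L5] — begin 0,0,0
L1 α=5/6: [355/2, 955/6, 1085/6]
L2 α=5/7: [605/7, 160/3, 4745/21]
L3 α=4/5: [485/7, 1252/15, 6929/105]
L4 α=1/2: [1072/7, 3547/30, 19109/210]
L5 α=3/5: [3362/35, 9937/75, 34544/525]
→ [96, 132, 66]


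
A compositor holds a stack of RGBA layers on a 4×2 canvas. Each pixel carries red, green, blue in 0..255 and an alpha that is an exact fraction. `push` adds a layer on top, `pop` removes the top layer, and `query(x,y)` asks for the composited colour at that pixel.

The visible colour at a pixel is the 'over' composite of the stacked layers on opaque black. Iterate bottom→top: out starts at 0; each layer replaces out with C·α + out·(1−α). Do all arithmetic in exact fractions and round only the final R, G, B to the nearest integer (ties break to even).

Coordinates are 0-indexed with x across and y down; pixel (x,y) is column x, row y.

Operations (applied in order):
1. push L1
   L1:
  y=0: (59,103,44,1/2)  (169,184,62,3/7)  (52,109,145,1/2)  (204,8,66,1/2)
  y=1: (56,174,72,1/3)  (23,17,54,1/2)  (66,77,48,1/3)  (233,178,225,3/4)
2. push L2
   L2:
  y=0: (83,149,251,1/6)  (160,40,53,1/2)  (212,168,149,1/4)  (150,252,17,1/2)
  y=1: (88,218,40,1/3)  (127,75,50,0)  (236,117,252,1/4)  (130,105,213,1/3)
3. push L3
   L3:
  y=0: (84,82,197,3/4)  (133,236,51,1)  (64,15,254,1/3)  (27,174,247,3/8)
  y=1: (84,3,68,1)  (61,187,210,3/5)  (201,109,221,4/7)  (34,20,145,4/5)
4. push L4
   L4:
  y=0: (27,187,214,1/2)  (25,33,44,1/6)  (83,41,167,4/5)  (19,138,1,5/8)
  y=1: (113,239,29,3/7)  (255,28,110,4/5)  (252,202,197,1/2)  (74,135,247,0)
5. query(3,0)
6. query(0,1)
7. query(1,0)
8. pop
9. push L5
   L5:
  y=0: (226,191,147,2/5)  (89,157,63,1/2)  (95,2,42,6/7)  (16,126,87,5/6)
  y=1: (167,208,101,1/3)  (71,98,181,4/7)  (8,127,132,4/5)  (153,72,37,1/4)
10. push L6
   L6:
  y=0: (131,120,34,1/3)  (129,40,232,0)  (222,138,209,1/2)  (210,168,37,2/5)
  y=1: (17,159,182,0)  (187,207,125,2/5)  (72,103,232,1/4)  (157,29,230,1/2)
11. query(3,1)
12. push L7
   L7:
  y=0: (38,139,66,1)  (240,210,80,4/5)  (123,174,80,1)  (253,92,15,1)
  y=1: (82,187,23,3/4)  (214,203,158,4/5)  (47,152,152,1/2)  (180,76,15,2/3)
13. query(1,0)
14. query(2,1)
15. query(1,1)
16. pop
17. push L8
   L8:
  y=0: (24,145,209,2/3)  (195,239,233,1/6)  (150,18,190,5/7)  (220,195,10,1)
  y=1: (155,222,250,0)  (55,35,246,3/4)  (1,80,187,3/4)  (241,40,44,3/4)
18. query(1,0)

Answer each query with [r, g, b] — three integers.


(3,0) stack=L1,L2,L3,L4; from [0,0,0]:
+L1 (α=1/2) → [102, 4, 33]
+L2 (α=1/2) → [126, 128, 25]
+L3 (α=3/8) → [711/8, 581/4, 433/4]
+L4 (α=5/8) → [2893/64, 4503/32, 1319/32]
rounded: [45, 141, 41]

(0,1) stack=L1,L2,L3,L4; from [0,0,0]:
L1 α=1/3: [56/3, 58, 24]
L2 α=1/3: [376/9, 334/3, 88/3]
L3 α=1: [84, 3, 68]
L4 α=3/7: [675/7, 729/7, 359/7]
rounded: [96, 104, 51]

(1,0) stack=L1,L2,L3,L4; from [0,0,0]:
L1 α=3/7: [507/7, 552/7, 186/7]
L2 α=1/2: [1627/14, 416/7, 557/14]
L3 α=1: [133, 236, 51]
L4 α=1/6: [115, 1213/6, 299/6]
rounded: [115, 202, 50]

at x=3,y=1 over L1,L2,L3,L5,L6:
L1 α=3/4: [699/4, 267/2, 675/4]
L2 α=1/3: [959/6, 124, 367/2]
L3 α=4/5: [355/6, 204/5, 1527/10]
L5 α=1/4: [661/8, 243/5, 4951/40]
L6 α=1/2: [1917/16, 194/5, 14151/80]
→ [120, 39, 177]

(1,0) stack=L1,L2,L3,L5,L6,L7; from [0,0,0]:
+L1 (α=3/7) → [507/7, 552/7, 186/7]
+L2 (α=1/2) → [1627/14, 416/7, 557/14]
+L3 (α=1) → [133, 236, 51]
+L5 (α=1/2) → [111, 393/2, 57]
+L6 (α=0) → [111, 393/2, 57]
+L7 (α=4/5) → [1071/5, 2073/10, 377/5]
= [214, 207, 75]

query (2,1) [L1,L2,L3,L5,L6,L7] — begin 0,0,0
+L1 (α=1/3) → [22, 77/3, 16]
+L2 (α=1/4) → [151/2, 97/2, 75]
+L3 (α=4/7) → [2061/14, 1163/14, 1109/7]
+L5 (α=4/5) → [2509/70, 1655/14, 961/7]
+L6 (α=1/4) → [12567/280, 6407/56, 4507/28]
+L7 (α=1/2) → [25727/560, 14919/112, 8763/56]
→ [46, 133, 156]

(1,1) stack=L1,L2,L3,L5,L6,L7; from [0,0,0]:
L1 α=1/2: [23/2, 17/2, 27]
L2 α=0: [23/2, 17/2, 27]
L3 α=3/5: [206/5, 578/5, 684/5]
L5 α=4/7: [2038/35, 3694/35, 5672/35]
L6 α=2/5: [19204/175, 25572/175, 25766/175]
L7 α=4/5: [169004/875, 167672/875, 136366/875]
→ [193, 192, 156]

at x=1,y=0 over L1,L2,L3,L5,L6,L8:
L1 α=3/7: [507/7, 552/7, 186/7]
L2 α=1/2: [1627/14, 416/7, 557/14]
L3 α=1: [133, 236, 51]
L5 α=1/2: [111, 393/2, 57]
L6 α=0: [111, 393/2, 57]
L8 α=1/6: [125, 2443/12, 259/3]
= [125, 204, 86]


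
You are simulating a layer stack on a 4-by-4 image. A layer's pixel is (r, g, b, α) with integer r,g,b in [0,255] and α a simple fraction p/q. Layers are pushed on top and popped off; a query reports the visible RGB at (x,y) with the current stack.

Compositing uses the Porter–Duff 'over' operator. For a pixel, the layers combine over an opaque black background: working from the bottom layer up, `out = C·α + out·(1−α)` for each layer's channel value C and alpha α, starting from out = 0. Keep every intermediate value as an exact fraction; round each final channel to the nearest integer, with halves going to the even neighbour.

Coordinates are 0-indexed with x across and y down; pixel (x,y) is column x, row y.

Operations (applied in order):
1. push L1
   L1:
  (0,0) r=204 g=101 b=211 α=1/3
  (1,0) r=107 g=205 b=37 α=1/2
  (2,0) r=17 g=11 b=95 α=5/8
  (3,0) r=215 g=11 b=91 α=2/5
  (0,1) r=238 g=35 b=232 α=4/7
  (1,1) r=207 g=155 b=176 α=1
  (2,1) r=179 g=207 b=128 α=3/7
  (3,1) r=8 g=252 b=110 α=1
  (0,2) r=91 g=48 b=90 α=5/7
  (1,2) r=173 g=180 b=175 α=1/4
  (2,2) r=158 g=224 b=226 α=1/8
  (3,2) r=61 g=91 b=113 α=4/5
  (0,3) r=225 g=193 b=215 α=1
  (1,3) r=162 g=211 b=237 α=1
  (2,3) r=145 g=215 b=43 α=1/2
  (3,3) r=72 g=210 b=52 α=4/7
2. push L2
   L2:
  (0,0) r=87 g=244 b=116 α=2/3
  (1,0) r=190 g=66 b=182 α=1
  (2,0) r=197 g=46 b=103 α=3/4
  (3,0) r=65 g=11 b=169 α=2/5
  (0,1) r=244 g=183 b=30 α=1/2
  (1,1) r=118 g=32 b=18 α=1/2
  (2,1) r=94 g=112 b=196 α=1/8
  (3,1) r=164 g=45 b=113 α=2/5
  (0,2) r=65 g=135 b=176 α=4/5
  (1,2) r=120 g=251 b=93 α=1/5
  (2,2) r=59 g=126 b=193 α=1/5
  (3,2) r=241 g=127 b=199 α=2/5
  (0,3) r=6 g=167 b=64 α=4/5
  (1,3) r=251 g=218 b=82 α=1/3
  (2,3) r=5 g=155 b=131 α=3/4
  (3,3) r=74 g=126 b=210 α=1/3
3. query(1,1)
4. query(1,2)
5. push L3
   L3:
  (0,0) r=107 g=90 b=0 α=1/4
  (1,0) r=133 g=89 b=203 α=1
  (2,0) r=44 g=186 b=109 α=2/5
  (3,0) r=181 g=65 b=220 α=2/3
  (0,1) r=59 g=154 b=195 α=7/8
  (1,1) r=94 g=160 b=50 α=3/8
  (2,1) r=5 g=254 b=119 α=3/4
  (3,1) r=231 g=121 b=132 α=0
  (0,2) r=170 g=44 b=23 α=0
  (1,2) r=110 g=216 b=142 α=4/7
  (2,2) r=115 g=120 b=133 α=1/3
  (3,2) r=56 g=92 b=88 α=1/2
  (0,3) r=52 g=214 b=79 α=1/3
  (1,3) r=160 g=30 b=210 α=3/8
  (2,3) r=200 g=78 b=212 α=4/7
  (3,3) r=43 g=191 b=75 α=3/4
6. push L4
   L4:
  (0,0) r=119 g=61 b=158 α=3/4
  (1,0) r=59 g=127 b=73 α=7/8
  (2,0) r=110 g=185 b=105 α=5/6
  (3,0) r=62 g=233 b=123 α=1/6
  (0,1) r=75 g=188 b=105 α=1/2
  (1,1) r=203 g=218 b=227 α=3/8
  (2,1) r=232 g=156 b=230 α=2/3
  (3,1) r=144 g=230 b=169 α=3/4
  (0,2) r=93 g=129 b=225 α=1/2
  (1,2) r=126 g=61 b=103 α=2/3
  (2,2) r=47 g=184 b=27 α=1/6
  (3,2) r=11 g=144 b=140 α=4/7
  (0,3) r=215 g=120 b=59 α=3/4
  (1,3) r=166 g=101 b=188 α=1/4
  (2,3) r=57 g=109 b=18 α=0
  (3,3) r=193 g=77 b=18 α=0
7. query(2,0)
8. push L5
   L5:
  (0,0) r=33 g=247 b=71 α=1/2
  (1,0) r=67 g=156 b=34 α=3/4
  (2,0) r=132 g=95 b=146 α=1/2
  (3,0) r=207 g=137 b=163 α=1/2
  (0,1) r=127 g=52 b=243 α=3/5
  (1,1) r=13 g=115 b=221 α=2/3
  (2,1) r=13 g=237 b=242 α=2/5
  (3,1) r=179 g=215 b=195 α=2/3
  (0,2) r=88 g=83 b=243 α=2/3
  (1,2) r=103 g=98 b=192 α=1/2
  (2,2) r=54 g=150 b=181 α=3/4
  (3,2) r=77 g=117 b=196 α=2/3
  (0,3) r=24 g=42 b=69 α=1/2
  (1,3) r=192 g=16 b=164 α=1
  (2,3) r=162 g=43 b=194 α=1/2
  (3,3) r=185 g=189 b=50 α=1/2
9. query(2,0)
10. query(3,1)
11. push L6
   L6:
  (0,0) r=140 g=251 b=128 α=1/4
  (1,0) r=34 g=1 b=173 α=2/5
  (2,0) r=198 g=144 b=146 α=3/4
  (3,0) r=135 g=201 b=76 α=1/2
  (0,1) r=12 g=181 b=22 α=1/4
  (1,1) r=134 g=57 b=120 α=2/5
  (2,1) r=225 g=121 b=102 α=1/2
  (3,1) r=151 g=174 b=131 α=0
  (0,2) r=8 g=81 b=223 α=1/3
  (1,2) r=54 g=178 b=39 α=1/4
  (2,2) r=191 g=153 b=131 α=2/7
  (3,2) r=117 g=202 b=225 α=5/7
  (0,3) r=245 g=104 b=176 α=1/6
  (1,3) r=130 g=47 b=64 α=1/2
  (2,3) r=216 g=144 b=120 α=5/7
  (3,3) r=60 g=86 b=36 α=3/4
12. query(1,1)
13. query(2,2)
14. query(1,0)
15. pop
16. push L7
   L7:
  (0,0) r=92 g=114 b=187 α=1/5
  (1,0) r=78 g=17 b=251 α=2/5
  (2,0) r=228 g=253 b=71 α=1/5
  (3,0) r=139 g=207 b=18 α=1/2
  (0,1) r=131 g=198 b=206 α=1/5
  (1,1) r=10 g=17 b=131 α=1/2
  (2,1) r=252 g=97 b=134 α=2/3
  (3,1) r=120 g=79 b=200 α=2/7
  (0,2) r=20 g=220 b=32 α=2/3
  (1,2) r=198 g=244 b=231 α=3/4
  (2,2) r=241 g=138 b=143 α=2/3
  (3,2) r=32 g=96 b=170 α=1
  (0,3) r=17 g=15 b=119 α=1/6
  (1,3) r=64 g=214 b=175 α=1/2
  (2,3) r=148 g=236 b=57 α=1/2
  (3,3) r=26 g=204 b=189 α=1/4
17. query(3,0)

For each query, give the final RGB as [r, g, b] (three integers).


query (1,1) [L1,L2] — begin 0,0,0
after L1 α=1: [207, 155, 176]
after L2 α=1/2: [325/2, 187/2, 97]
= [162, 94, 97]

query (1,2) [L1,L2] — begin 0,0,0
L1 α=1/4: [173/4, 45, 175/4]
L2 α=1/5: [293/5, 431/5, 268/5]
→ [59, 86, 54]

at x=2,y=0 over L1,L2,L3,L4:
after L1 α=5/8: [85/8, 55/8, 475/8]
after L2 α=3/4: [4813/32, 1159/32, 2947/32]
after L3 α=2/5: [3451/32, 15381/160, 15817/160]
after L4 α=5/6: [7017/64, 163381/960, 99817/960]
→ [110, 170, 104]

query (2,0) [L1,L2,L3,L4,L5] — begin 0,0,0
after L1 α=5/8: [85/8, 55/8, 475/8]
after L2 α=3/4: [4813/32, 1159/32, 2947/32]
after L3 α=2/5: [3451/32, 15381/160, 15817/160]
after L4 α=5/6: [7017/64, 163381/960, 99817/960]
after L5 α=1/2: [15465/128, 254581/1920, 239977/1920]
→ [121, 133, 125]

at x=3,y=1 over L1,L2,L3,L4,L5:
after L1 α=1: [8, 252, 110]
after L2 α=2/5: [352/5, 846/5, 556/5]
after L3 α=0: [352/5, 846/5, 556/5]
after L4 α=3/4: [628/5, 1074/5, 3091/20]
after L5 α=2/3: [806/5, 3224/15, 10891/60]
= [161, 215, 182]

at x=1,y=1 over L1,L2,L3,L4,L5,L6:
+L1 (α=1) → [207, 155, 176]
+L2 (α=1/2) → [325/2, 187/2, 97]
+L3 (α=3/8) → [2189/16, 1895/16, 635/8]
+L4 (α=3/8) → [20689/128, 19939/128, 8623/64]
+L5 (α=2/3) → [24017/384, 49379/384, 36911/192]
+L6 (α=2/5) → [58321/640, 63971/640, 52271/320]
→ [91, 100, 163]

query (2,2) [L1,L2,L3,L4,L5,L6] — begin 0,0,0
L1 α=1/8: [79/4, 28, 113/4]
L2 α=1/5: [138/5, 238/5, 306/5]
L3 α=1/3: [851/15, 1076/15, 1277/15]
L4 α=1/6: [496/9, 814/9, 679/9]
L5 α=3/4: [977/18, 1216/9, 2783/18]
L6 α=2/7: [11761/126, 1262/9, 18631/126]
= [93, 140, 148]

at x=1,y=0 over L1,L2,L3,L4,L5,L6:
L1 α=1/2: [107/2, 205/2, 37/2]
L2 α=1: [190, 66, 182]
L3 α=1: [133, 89, 203]
L4 α=7/8: [273/4, 489/4, 357/4]
L5 α=3/4: [1077/16, 2361/16, 765/16]
L6 α=2/5: [4319/80, 1423/16, 7831/80]
rounded: [54, 89, 98]

query (3,0) [L1,L2,L3,L4,L5,L7] — begin 0,0,0
after L1 α=2/5: [86, 22/5, 182/5]
after L2 α=2/5: [388/5, 176/25, 2236/25]
after L3 α=2/3: [2198/15, 1142/25, 4412/25]
after L4 α=1/6: [1192/9, 769/10, 5027/30]
after L5 α=1/2: [3055/18, 2139/20, 9917/60]
after L7 α=1/2: [5557/36, 6279/40, 10997/120]
= [154, 157, 92]


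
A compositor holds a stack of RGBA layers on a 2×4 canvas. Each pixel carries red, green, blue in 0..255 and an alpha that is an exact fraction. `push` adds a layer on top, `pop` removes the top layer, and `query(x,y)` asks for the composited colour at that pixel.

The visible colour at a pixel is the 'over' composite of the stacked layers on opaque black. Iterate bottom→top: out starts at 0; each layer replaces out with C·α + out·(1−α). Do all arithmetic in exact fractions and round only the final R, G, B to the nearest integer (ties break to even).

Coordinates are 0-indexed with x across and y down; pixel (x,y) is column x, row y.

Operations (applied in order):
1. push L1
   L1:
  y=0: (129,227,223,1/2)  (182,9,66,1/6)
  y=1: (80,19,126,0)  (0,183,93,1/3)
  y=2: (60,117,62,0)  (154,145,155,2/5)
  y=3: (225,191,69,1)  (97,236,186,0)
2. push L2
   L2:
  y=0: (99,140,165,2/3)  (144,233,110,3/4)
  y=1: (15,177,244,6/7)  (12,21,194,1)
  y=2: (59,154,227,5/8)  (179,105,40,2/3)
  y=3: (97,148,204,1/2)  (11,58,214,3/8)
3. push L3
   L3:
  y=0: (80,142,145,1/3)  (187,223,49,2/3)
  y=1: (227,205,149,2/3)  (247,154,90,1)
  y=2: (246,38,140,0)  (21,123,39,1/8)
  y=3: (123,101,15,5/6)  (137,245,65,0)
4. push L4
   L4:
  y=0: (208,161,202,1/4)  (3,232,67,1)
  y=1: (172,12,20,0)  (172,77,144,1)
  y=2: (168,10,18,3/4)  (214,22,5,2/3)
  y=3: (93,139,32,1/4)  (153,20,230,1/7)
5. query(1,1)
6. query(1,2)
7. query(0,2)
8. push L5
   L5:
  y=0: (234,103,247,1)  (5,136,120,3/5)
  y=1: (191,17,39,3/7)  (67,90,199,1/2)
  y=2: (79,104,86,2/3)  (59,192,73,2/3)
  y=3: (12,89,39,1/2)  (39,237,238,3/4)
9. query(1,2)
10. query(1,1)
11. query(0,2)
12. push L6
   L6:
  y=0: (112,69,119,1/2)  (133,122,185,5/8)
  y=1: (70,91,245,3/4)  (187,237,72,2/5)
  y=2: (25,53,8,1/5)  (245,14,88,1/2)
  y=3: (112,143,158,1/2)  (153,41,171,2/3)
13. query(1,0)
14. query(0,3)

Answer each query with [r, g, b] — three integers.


at x=1,y=1 over L1,L2,L3,L4:
after L1 α=1/3: [0, 61, 31]
after L2 α=1: [12, 21, 194]
after L3 α=1: [247, 154, 90]
after L4 α=1: [172, 77, 144]
→ [172, 77, 144]

(1,2) stack=L1,L2,L3,L4; from [0,0,0]:
+L1 (α=2/5) → [308/5, 58, 62]
+L2 (α=2/3) → [2098/15, 268/3, 142/3]
+L3 (α=1/8) → [15001/120, 2245/24, 1111/24]
+L4 (α=2/3) → [66361/360, 3301/72, 1351/72]
→ [184, 46, 19]

at x=0,y=2 over L1,L2,L3,L4:
+L1 (α=0) → [0, 0, 0]
+L2 (α=5/8) → [295/8, 385/4, 1135/8]
+L3 (α=0) → [295/8, 385/4, 1135/8]
+L4 (α=3/4) → [4327/32, 505/16, 1567/32]
rounded: [135, 32, 49]

(1,2) stack=L1,L2,L3,L4,L5; from [0,0,0]:
after L1 α=2/5: [308/5, 58, 62]
after L2 α=2/3: [2098/15, 268/3, 142/3]
after L3 α=1/8: [15001/120, 2245/24, 1111/24]
after L4 α=2/3: [66361/360, 3301/72, 1351/72]
after L5 α=2/3: [108841/1080, 30949/216, 11863/216]
rounded: [101, 143, 55]

query (1,1) [L1,L2,L3,L4,L5] — begin 0,0,0
+L1 (α=1/3) → [0, 61, 31]
+L2 (α=1) → [12, 21, 194]
+L3 (α=1) → [247, 154, 90]
+L4 (α=1) → [172, 77, 144]
+L5 (α=1/2) → [239/2, 167/2, 343/2]
= [120, 84, 172]

at x=0,y=2 over L1,L2,L3,L4,L5:
+L1 (α=0) → [0, 0, 0]
+L2 (α=5/8) → [295/8, 385/4, 1135/8]
+L3 (α=0) → [295/8, 385/4, 1135/8]
+L4 (α=3/4) → [4327/32, 505/16, 1567/32]
+L5 (α=2/3) → [9383/96, 3833/48, 2357/32]
= [98, 80, 74]

query (1,0) [L1,L2,L3,L4,L5,L6] — begin 0,0,0
L1 α=1/6: [91/3, 3/2, 11]
L2 α=3/4: [1387/12, 1401/8, 341/4]
L3 α=2/3: [5875/36, 4969/24, 733/12]
L4 α=1: [3, 232, 67]
L5 α=3/5: [21/5, 872/5, 494/5]
L6 α=5/8: [847/10, 2833/20, 6107/40]
= [85, 142, 153]

at x=0,y=3 over L1,L2,L3,L4,L5,L6:
+L1 (α=1) → [225, 191, 69]
+L2 (α=1/2) → [161, 339/2, 273/2]
+L3 (α=5/6) → [388/3, 1349/12, 141/4]
+L4 (α=1/4) → [481/4, 1905/16, 551/16]
+L5 (α=1/2) → [529/8, 3329/32, 1175/32]
+L6 (α=1/2) → [1425/16, 7905/64, 6231/64]
rounded: [89, 124, 97]


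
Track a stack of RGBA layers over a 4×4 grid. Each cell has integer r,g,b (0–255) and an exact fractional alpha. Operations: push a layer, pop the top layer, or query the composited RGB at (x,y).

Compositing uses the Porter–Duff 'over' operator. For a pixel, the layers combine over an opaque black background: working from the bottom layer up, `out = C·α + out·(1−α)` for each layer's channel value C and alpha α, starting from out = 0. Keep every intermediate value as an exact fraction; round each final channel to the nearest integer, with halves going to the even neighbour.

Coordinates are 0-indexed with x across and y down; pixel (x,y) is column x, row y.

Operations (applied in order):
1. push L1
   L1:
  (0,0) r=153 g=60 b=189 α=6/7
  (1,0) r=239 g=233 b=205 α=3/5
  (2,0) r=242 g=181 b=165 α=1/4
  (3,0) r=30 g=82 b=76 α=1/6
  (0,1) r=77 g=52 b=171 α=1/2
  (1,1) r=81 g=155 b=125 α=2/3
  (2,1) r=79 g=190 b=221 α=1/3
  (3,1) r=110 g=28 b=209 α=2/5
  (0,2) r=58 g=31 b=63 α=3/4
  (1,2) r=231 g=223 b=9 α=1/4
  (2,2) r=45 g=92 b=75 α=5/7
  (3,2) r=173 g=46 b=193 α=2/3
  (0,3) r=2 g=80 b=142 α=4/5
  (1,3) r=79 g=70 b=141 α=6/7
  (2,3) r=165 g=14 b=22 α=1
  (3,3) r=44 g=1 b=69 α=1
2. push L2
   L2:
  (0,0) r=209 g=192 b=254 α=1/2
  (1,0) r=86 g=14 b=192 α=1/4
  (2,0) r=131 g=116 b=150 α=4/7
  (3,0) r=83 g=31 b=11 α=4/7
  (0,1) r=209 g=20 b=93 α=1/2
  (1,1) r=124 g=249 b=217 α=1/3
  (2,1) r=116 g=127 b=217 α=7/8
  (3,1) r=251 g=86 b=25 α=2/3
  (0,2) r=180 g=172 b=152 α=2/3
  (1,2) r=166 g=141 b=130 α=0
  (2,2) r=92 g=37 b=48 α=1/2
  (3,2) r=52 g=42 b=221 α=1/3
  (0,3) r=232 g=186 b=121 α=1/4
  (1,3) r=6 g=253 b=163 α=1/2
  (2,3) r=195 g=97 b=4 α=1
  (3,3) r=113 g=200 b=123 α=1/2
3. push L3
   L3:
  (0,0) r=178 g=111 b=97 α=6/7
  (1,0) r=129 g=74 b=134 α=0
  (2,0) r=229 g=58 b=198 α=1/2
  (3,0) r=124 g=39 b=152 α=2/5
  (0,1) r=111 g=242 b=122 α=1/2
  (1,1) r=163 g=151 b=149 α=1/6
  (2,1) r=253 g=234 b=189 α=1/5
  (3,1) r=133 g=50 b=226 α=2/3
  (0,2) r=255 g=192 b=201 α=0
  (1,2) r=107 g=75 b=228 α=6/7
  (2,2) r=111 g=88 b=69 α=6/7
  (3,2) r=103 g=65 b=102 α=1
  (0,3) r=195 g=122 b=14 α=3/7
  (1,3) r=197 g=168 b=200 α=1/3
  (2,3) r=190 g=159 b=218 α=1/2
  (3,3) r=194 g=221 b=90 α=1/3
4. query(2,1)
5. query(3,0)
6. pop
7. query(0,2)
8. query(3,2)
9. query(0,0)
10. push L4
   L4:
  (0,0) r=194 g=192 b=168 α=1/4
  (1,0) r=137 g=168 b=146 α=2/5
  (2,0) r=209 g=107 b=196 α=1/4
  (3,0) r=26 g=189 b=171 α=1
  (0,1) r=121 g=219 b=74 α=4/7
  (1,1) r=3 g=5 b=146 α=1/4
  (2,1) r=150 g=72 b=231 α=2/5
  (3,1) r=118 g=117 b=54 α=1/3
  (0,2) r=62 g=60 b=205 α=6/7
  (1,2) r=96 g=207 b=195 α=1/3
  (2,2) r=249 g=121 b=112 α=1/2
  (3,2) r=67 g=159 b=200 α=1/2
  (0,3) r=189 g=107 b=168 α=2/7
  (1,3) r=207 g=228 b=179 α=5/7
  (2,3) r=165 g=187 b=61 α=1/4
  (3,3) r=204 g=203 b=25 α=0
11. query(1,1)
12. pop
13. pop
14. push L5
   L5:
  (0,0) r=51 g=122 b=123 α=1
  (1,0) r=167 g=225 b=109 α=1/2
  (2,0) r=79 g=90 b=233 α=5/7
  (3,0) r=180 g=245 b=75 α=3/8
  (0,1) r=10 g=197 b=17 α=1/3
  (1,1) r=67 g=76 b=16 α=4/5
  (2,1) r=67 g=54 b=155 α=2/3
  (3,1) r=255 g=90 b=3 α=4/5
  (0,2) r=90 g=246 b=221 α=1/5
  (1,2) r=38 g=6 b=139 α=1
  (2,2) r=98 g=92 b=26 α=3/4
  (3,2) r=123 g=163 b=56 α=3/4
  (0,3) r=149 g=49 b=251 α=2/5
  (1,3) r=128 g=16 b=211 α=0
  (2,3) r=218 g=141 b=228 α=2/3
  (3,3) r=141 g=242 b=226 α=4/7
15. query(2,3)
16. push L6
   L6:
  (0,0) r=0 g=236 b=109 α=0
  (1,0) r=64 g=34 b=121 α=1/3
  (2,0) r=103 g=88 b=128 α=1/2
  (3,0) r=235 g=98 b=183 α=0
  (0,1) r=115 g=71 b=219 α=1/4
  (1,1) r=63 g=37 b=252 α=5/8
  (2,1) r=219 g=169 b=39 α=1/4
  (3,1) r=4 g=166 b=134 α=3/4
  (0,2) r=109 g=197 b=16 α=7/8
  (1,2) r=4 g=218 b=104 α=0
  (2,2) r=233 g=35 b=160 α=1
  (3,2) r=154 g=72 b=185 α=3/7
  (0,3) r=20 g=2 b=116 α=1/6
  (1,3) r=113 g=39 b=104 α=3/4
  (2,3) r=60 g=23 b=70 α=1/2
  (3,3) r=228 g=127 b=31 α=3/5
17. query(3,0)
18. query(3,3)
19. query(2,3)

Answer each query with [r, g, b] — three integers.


query (2,1) [L1,L2,L3] — begin 0,0,0
after L1 α=1/3: [79/3, 190/3, 221/3]
after L2 α=7/8: [2515/24, 2857/24, 2389/12]
after L3 α=1/5: [4033/30, 4261/30, 2956/15]
rounded: [134, 142, 197]

(3,0) stack=L1,L2,L3; from [0,0,0]:
L1 α=1/6: [5, 41/3, 38/3]
L2 α=4/7: [347/7, 165/7, 82/7]
L3 α=2/5: [2777/35, 1041/35, 2374/35]
rounded: [79, 30, 68]

at x=0,y=2 over L1,L2:
L1 α=3/4: [87/2, 93/4, 189/4]
L2 α=2/3: [269/2, 1469/12, 1405/12]
→ [134, 122, 117]

at x=3,y=2 over L1,L2:
+L1 (α=2/3) → [346/3, 92/3, 386/3]
+L2 (α=1/3) → [848/9, 310/9, 1435/9]
rounded: [94, 34, 159]

(0,0) stack=L1,L2; from [0,0,0]:
after L1 α=6/7: [918/7, 360/7, 162]
after L2 α=1/2: [2381/14, 852/7, 208]
= [170, 122, 208]

query (1,1) [L1,L2,L4] — begin 0,0,0
L1 α=2/3: [54, 310/3, 250/3]
L2 α=1/3: [232/3, 1367/9, 1151/9]
L4 α=1/4: [235/4, 691/6, 1589/12]
rounded: [59, 115, 132]

query (2,3) [L1,L5] — begin 0,0,0
after L1 α=1: [165, 14, 22]
after L5 α=2/3: [601/3, 296/3, 478/3]
→ [200, 99, 159]

query (3,0) [L1,L5,L6] — begin 0,0,0
after L1 α=1/6: [5, 41/3, 38/3]
after L5 α=3/8: [565/8, 1205/12, 865/24]
after L6 α=0: [565/8, 1205/12, 865/24]
rounded: [71, 100, 36]

at x=3,y=3 over L1,L5,L6:
L1 α=1: [44, 1, 69]
L5 α=4/7: [696/7, 971/7, 1111/7]
L6 α=3/5: [1236/7, 4609/35, 2873/35]
→ [177, 132, 82]

at x=2,y=3 over L1,L5,L6:
after L1 α=1: [165, 14, 22]
after L5 α=2/3: [601/3, 296/3, 478/3]
after L6 α=1/2: [781/6, 365/6, 344/3]
= [130, 61, 115]
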